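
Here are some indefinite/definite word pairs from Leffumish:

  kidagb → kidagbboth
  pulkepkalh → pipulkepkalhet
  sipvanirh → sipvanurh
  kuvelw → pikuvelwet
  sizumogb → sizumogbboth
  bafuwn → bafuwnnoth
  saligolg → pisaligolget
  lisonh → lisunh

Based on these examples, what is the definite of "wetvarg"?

pulkepkalh and lisonh both end in -h yet inflect differently (pipulkepkalhet, lisunh), so the final letter is not what conditions the rule; the second-to-last letter is.
"wetvarg" has second-to-last letter 'r'. The one such stem in the data (sipvanirh → sipvanurh) changes the last vowel to 'u' (as does lisonh), so the same rule applies.
The other patterns: stems whose second-to-last letter is 'g' or 'w' double the final consonant and add -oth; stems whose second-to-last letter is 'l' add pi- … -et around the stem.
So wetvarg → wetvurg.

wetvurg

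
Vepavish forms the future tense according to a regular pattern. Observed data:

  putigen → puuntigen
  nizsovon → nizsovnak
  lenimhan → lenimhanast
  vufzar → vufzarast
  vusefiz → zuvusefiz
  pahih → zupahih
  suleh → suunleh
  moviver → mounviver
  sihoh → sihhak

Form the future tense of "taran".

lenimhan and putigen both end in -n yet inflect differently (lenimhanast, puuntigen), so the final letter is not what conditions the rule; the last vowel is.
"taran" has last vowel 'a'. The stems whose last vowel is 'a' (lenimhan → lenimhanast, vufzar → vufzarast) add -ast.
So taran → taranast.

taranast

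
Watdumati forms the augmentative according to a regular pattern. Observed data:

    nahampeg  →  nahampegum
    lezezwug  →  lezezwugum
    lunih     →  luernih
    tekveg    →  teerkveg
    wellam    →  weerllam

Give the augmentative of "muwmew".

muerwmew

nahampeg and tekveg both end in -g yet inflect differently (nahampegum, teerkveg), so the final letter is not what conditions the rule; the number of vowels is.
"muwmew" has 2 vowels. The stems with 2 vowels (lunih → luernih, tekveg → teerkveg, wellam → weerllam) insert -er- after the first vowel.
So muwmew → muerwmew.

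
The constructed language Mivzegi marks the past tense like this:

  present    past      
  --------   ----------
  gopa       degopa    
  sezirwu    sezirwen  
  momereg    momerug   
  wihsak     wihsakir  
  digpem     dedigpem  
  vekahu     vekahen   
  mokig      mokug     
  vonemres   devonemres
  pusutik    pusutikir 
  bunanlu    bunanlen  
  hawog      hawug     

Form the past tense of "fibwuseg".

fibwusug

pusutik and mokig both have last vowel 'i' yet inflect differently (pusutikir, mokug), so the last vowel is not what conditions the rule; the final letter is.
"fibwuseg" ends in -g. The stems ending in -g (mokig → mokug, momereg → momerug, hawog → hawug) change the last vowel to 'u'.
So fibwuseg → fibwusug.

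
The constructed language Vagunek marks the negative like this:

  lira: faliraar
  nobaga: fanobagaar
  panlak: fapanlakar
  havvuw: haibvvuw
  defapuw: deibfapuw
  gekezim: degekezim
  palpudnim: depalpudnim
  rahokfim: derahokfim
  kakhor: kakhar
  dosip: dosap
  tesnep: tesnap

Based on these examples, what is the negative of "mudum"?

demudum

"mudum" ends in -m. The stems ending in -m (gekezim → degekezim, palpudnim → depalpudnim, rahokfim → derahokfim) add the prefix de-.
The other patterns: stems ending in -a or -k add fa- … -ar around the stem; stems ending in -w insert -ib- after the first vowel; stems ending in -p or -r change the last vowel to 'a'.
So mudum → demudum.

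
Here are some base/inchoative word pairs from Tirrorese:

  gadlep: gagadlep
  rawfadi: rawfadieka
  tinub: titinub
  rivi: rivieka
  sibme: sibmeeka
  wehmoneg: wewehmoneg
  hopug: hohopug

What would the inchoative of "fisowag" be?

fifisowag

wehmoneg and sibme both have last vowel 'e' yet inflect differently (wewehmoneg, sibmeeka), so the last vowel is not what conditions the rule; whether the stem ends in a vowel or a consonant is.
"fisowag" ends in a consonant. The stems ending in a consonant (hopug → hohopug, tinub → titinub, wehmoneg → wewehmoneg) repeat the first consonant+vowel as a prefix.
So fisowag → fifisowag.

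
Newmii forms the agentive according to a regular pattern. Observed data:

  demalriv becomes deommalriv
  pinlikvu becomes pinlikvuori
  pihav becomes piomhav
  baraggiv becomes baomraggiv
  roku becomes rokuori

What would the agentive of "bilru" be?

bilruori

pinlikvu and pihav both begin with p- yet inflect differently (pinlikvuori, piomhav), so the first letter is not what conditions the rule; the final letter is.
"bilru" ends in -u. The stems ending in -u (pinlikvu → pinlikvuori, roku → rokuori) add -ori.
The other pattern: stems ending in -v insert -om- after the first vowel.
So bilru → bilruori.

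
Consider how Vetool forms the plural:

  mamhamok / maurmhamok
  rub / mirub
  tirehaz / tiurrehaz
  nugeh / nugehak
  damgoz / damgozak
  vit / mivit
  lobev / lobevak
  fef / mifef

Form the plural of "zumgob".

damgoz and tirehaz both end in -z yet inflect differently (damgozak, tiurrehaz), so the final letter is not what conditions the rule; the number of vowels is.
"zumgob" has 2 vowels. The stems with 2 vowels (damgoz → damgozak, nugeh → nugehak, lobev → lobevak) add -ak.
The other patterns: stems with 1 vowel add the prefix mi-; stems with 3 vowels insert -ur- after the first vowel.
So zumgob → zumgobak.

zumgobak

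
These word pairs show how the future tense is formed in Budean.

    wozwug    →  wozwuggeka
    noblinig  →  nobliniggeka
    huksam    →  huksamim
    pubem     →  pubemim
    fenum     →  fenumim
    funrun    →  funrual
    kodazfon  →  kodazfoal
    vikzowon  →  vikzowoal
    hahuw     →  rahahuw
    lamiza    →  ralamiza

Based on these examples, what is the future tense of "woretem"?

woretemim

wozwug and fenum both have last vowel 'u' yet inflect differently (wozwuggeka, fenumim), so the last vowel is not what conditions the rule; the final letter is.
"woretem" ends in -m. The stems ending in -m (huksam → huksamim, pubem → pubemim, fenum → fenumim) add -im.
The other patterns: stems ending in -g double the final consonant and add -eka; stems ending in -n drop the final letter and add -al; stems ending in -a or -w add the prefix ra-.
So woretem → woretemim.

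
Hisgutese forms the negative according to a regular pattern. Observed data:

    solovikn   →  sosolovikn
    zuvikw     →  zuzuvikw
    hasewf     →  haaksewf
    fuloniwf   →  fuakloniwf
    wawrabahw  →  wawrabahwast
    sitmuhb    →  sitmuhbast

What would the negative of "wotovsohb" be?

wotovsohbast

"wotovsohb" has second-to-last letter 'h'. The stems whose second-to-last letter is 'h' (wawrabahw → wawrabahwast, sitmuhb → sitmuhbast) add -ast.
The other patterns: stems whose second-to-last letter is 'k' repeat the first consonant+vowel as a prefix; stems whose second-to-last letter is 'w' insert -ak- after the first vowel.
So wotovsohb → wotovsohbast.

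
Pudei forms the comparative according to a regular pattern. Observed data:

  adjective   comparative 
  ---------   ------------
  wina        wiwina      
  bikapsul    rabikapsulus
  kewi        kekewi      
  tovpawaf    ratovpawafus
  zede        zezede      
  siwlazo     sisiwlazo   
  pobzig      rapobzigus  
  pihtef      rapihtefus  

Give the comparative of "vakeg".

ravakegus

wina and tovpawaf both have last vowel 'a' yet inflect differently (wiwina, ratovpawafus), so the last vowel is not what conditions the rule; whether the stem ends in a vowel or a consonant is.
"vakeg" ends in a consonant. The stems ending in a consonant (tovpawaf → ratovpawafus, pobzig → rapobzigus, pihtef → rapihtefus) add ra- … -us around the stem.
The other pattern: stems ending in a vowel repeat the first consonant+vowel as a prefix.
So vakeg → ravakegus.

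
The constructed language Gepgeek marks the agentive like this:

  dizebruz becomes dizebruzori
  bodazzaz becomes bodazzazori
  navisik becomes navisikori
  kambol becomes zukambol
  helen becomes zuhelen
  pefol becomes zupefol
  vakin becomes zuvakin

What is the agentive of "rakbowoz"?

navisik and vakin both have last vowel 'i' yet inflect differently (navisikori, zuvakin), so the last vowel is not what conditions the rule; the final letter is.
"rakbowoz" ends in -z. The stems ending in -z (dizebruz → dizebruzori, bodazzaz → bodazzazori) add -ori.
The other pattern: stems ending in -l or -n add the prefix zu-.
So rakbowoz → rakbowozori.

rakbowozori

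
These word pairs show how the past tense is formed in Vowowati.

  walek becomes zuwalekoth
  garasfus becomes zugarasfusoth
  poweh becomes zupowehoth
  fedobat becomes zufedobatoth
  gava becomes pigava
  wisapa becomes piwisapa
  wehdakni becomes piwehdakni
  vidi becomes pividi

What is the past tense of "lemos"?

zulemosoth

fedobat and gava both have last vowel 'a' yet inflect differently (zufedobatoth, pigava), so the last vowel is not what conditions the rule; whether the stem ends in a vowel or a consonant is.
"lemos" ends in a consonant. The stems ending in a consonant (walek → zuwalekoth, garasfus → zugarasfusoth, poweh → zupowehoth) add zu- … -oth around the stem.
So lemos → zulemosoth.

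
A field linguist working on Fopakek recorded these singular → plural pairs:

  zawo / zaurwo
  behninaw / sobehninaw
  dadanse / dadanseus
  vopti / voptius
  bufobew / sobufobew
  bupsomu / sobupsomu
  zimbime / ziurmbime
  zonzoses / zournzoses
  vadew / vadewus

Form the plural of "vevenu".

vevenuus

behninaw and vadew both end in -w yet inflect differently (sobehninaw, vadewus), so the final letter is not what conditions the rule; the first letter is.
"vevenu" begins with v-. The stems beginning with v- (vadew → vadewus, vopti → voptius) add -us.
So vevenu → vevenuus.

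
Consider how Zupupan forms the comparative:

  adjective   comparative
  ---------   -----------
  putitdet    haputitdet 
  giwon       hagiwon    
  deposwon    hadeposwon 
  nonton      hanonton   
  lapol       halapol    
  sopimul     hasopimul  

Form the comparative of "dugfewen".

Every pair shown (putitdet → haputitdet, giwon → hagiwon, deposwon → hadeposwon, …) follows the same rule: add the prefix ha-.
So dugfewen → hadugfewen.

hadugfewen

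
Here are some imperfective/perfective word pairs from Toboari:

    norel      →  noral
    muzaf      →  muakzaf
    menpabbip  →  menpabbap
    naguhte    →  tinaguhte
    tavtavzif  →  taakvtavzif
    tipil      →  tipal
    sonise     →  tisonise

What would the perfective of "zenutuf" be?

tavtavzif and tipil both have last vowel 'i' yet inflect differently (taakvtavzif, tipal), so the last vowel is not what conditions the rule; the final letter is.
"zenutuf" ends in -f. The stems ending in -f (muzaf → muakzaf, tavtavzif → taakvtavzif) insert -ak- after the first vowel.
So zenutuf → zeaknutuf.

zeaknutuf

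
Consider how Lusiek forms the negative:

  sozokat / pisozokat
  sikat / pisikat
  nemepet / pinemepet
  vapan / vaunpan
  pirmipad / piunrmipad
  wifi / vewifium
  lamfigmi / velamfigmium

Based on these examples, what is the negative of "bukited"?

buunkited

sozokat and vapan both have last vowel 'a' yet inflect differently (pisozokat, vaunpan), so the last vowel is not what conditions the rule; the final letter is.
"bukited" ends in -d. The one such stem in the data (pirmipad → piunrmipad) inserts -un- after the first vowel (as does vapan), so the same rule applies.
The other patterns: stems ending in -t add the prefix pi-; stems ending in -i add ve- … -um around the stem.
So bukited → buunkited.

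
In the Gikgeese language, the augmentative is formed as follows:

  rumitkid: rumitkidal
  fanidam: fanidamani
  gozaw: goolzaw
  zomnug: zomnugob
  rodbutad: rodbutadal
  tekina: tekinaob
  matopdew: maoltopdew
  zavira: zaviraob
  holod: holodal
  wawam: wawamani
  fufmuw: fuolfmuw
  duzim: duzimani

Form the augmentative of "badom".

badomani

wawam and rodbutad both have last vowel 'a' yet inflect differently (wawamani, rodbutadal), so the last vowel is not what conditions the rule; the final letter is.
"badom" ends in -m. The stems ending in -m (wawam → wawamani, duzim → duzimani, fanidam → fanidamani) add -ani.
The other patterns: stems ending in -d add -al; stems ending in -w insert -ol- after the first vowel; stems ending in -a or -g add -ob.
So badom → badomani.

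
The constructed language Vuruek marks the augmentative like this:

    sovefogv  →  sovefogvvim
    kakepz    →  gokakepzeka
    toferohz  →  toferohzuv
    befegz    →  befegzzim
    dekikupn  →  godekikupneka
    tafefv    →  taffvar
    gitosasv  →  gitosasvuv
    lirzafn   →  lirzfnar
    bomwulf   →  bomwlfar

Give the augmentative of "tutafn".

tutfnar

toferohz and befegz both end in -z yet inflect differently (toferohzuv, befegzzim), so the final letter is not what conditions the rule; the second-to-last letter is.
"tutafn" has second-to-last letter 'f'. The stems whose second-to-last letter is 'f' (tafefv → taffvar, lirzafn → lirzfnar) delete the last vowel and add -ar.
So tutafn → tutfnar.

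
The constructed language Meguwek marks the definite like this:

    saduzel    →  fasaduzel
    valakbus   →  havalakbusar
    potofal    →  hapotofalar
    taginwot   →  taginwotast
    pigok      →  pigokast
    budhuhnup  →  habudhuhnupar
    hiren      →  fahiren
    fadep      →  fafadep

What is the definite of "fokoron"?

fadep and budhuhnup both end in -p yet inflect differently (fafadep, habudhuhnupar), so the final letter is not what conditions the rule; the last vowel is.
"fokoron" has last vowel 'o'. The stems whose last vowel is 'o' (pigok → pigokast, taginwot → taginwotast) add -ast.
So fokoron → fokoronast.

fokoronast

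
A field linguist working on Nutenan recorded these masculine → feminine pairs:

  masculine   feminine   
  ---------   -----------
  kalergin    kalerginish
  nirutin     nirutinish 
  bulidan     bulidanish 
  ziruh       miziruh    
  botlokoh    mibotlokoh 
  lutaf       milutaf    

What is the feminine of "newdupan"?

bulidan and lutaf both have last vowel 'a' yet inflect differently (bulidanish, milutaf), so the last vowel is not what conditions the rule; the final letter is.
"newdupan" ends in -n. The stems ending in -n (kalergin → kalerginish, nirutin → nirutinish, bulidan → bulidanish) add -ish.
The other pattern: stems ending in -f or -h add the prefix mi-.
So newdupan → newdupanish.

newdupanish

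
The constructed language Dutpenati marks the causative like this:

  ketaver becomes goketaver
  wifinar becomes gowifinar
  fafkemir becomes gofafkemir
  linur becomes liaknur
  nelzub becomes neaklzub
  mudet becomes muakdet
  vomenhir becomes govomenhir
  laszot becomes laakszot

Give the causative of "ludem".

luakdem

linur and fafkemir both end in -r yet inflect differently (liaknur, gofafkemir), so the final letter is not what conditions the rule; the number of vowels is.
"ludem" has 2 vowels. The stems with 2 vowels (nelzub → neaklzub, laszot → laakszot, mudet → muakdet) insert -ak- after the first vowel.
The other pattern: stems with 3 vowels add the prefix go-.
So ludem → luakdem.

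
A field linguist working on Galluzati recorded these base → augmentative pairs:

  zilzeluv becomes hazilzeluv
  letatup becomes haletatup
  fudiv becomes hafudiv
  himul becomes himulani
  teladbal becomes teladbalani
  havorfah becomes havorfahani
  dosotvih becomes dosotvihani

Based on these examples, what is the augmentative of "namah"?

namahani

zilzeluv and himul both have last vowel 'u' yet inflect differently (hazilzeluv, himulani), so the last vowel is not what conditions the rule; the final letter is.
"namah" ends in -h. The stems ending in -h (havorfah → havorfahani, dosotvih → dosotvihani) add -ani.
The other pattern: stems ending in -p or -v add the prefix ha-.
So namah → namahani.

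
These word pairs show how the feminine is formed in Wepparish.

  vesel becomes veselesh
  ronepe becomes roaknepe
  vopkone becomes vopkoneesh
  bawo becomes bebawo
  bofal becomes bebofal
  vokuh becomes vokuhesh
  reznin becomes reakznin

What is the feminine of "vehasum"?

bofal and vesel both end in -l yet inflect differently (bebofal, veselesh), so the final letter is not what conditions the rule; the first letter is.
"vehasum" begins with v-. The stems beginning with v- (vesel → veselesh, vopkone → vopkoneesh, vokuh → vokuhesh) add -esh.
The other patterns: stems beginning with b- add the prefix be-; stems beginning with r- insert -ak- after the first vowel.
So vehasum → vehasumesh.

vehasumesh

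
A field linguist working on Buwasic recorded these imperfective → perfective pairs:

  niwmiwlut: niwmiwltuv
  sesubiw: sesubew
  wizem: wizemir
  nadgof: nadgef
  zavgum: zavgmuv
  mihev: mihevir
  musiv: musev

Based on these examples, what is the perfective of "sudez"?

"sudez" has last vowel 'e'. The stems whose last vowel is 'e' (wizem → wizemir, mihev → mihevir) add -ir.
The other patterns: stems whose last vowel is 'i' or 'o' change the last vowel to 'e'; stems whose last vowel is 'u' delete the last vowel and add -uv.
So sudez → sudezir.

sudezir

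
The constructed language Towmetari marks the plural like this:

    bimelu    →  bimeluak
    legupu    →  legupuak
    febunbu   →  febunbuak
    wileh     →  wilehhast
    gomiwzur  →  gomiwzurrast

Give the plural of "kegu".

keguak

bimelu and gomiwzur both have last vowel 'u' yet inflect differently (bimeluak, gomiwzurrast), so the last vowel is not what conditions the rule; the final letter is.
"kegu" ends in -u. The stems ending in -u (bimelu → bimeluak, legupu → legupuak, febunbu → febunbuak) add -ak.
The other pattern: stems ending in -h or -r double the final consonant and add -ast.
So kegu → keguak.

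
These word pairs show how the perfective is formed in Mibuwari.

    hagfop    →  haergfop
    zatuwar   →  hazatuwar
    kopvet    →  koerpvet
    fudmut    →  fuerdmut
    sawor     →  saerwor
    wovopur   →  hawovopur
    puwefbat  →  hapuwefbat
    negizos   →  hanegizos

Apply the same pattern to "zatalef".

fudmut and puwefbat both end in -t yet inflect differently (fuerdmut, hapuwefbat), so the final letter is not what conditions the rule; the number of vowels is.
"zatalef" has 3 vowels. The stems with 3 vowels (negizos → hanegizos, puwefbat → hapuwefbat, wovopur → hawovopur) add the prefix ha-.
So zatalef → hazatalef.

hazatalef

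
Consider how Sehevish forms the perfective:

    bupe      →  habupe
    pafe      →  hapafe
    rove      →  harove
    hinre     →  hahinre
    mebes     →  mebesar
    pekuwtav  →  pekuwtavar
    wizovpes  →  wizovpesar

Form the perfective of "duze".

haduze

"duze" ends in -e. The stems ending in -e (bupe → habupe, pafe → hapafe, rove → harove) add the prefix ha-.
So duze → haduze.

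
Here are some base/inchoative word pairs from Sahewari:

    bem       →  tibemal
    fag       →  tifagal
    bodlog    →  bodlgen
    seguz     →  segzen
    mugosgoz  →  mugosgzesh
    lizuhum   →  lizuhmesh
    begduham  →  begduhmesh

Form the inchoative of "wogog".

fag and bodlog both end in -g yet inflect differently (tifagal, bodlgen), so the final letter is not what conditions the rule; the number of vowels is.
"wogog" has 2 vowels. The stems with 2 vowels (seguz → segzen, bodlog → bodlgen) delete the last vowel and add -en.
The other patterns: stems with 1 vowel add ti- … -al around the stem; stems with 3 vowels delete the last vowel and add -esh.
So wogog → woggen.

woggen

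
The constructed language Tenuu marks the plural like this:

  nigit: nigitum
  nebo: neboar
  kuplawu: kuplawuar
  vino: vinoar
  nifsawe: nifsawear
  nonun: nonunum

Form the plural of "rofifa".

kuplawu and nonun both have last vowel 'u' yet inflect differently (kuplawuar, nonunum), so the last vowel is not what conditions the rule; whether the stem ends in a vowel or a consonant is.
"rofifa" ends in a vowel. The stems ending in a vowel (vino → vinoar, kuplawu → kuplawuar, nifsawe → nifsawear) add -ar.
So rofifa → rofifaar.

rofifaar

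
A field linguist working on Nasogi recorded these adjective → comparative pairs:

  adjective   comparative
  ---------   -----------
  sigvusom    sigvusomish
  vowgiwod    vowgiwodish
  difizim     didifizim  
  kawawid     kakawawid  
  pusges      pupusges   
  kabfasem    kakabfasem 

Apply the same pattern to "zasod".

zasodish

sigvusom and difizim both end in -m yet inflect differently (sigvusomish, didifizim), so the final letter is not what conditions the rule; the last vowel is.
"zasod" has last vowel 'o'. The stems whose last vowel is 'o' (sigvusom → sigvusomish, vowgiwod → vowgiwodish) add -ish.
The other pattern: stems whose last vowel is 'e' or 'i' repeat the first consonant+vowel as a prefix.
So zasod → zasodish.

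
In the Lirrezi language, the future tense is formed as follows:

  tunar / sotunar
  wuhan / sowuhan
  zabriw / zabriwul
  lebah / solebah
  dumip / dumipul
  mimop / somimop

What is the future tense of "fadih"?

dumip and mimop both end in -p yet inflect differently (dumipul, somimop), so the final letter is not what conditions the rule; the last vowel is.
"fadih" has last vowel 'i'. The stems whose last vowel is 'i' (dumip → dumipul, zabriw → zabriwul) add -ul.
The other pattern: stems whose last vowel is 'a' or 'o' add the prefix so-.
So fadih → fadihul.

fadihul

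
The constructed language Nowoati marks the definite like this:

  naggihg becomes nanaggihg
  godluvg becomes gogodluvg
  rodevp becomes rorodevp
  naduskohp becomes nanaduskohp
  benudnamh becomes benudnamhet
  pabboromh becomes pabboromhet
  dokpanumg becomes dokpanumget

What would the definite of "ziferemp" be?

dokpanumg and godluvg both end in -g yet inflect differently (dokpanumget, gogodluvg), so the final letter is not what conditions the rule; the second-to-last letter is.
"ziferemp" has second-to-last letter 'm'. The stems whose second-to-last letter is 'm' (pabboromh → pabboromhet, benudnamh → benudnamhet, dokpanumg → dokpanumget) add -et.
So ziferemp → ziferempet.

ziferempet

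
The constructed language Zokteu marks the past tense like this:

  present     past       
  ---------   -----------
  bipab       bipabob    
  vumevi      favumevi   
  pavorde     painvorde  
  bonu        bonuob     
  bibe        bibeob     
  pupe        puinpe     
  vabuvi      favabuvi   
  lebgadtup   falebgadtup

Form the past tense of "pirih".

bibe and pavorde both end in -e yet inflect differently (bibeob, painvorde), so the final letter is not what conditions the rule; the first letter is.
"pirih" begins with p-. The stems beginning with p- (pavorde → painvorde, pupe → puinpe) insert -in- after the first vowel.
So pirih → piinrih.

piinrih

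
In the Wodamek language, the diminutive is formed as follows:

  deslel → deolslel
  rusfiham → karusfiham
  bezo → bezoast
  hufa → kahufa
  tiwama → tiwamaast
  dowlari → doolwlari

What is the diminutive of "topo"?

topoast

hufa and tiwama both end in -a yet inflect differently (kahufa, tiwamaast), so the final letter is not what conditions the rule; the first letter is.
"topo" begins with t-. The one such stem in the data (tiwama → tiwamaast) adds -ast, so the same rule applies.
So topo → topoast.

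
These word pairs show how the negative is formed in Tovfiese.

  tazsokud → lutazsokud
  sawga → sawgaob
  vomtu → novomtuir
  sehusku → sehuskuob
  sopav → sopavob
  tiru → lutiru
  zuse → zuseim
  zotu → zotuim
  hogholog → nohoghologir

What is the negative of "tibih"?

lutibih

tiru and zotu both end in -u yet inflect differently (lutiru, zotuim), so the final letter is not what conditions the rule; the first letter is.
"tibih" begins with t-. The stems beginning with t- (tiru → lutiru, tazsokud → lutazsokud) add the prefix lu-.
So tibih → lutibih.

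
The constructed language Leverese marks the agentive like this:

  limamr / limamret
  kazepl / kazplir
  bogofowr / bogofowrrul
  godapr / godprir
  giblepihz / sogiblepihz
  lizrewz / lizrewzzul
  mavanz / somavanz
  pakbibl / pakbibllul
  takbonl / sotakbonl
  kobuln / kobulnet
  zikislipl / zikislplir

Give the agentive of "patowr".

"patowr" has second-to-last letter 'w'. The stems whose second-to-last letter is 'w' (bogofowr → bogofowrrul, lizrewz → lizrewzzul) double the final consonant and add -ul.
The other patterns: stems whose second-to-last letter is 'l' or 'm' add -et; stems whose second-to-last letter is 'p' delete the last vowel and add -ir; stems whose second-to-last letter is 'h' or 'n' add the prefix so-.
So patowr → patowrrul.

patowrrul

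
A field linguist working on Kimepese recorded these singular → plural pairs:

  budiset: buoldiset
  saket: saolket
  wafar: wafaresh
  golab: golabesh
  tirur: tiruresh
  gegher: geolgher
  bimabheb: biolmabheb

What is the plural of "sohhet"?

soolhhet

bimabheb and golab both end in -b yet inflect differently (biolmabheb, golabesh), so the final letter is not what conditions the rule; the last vowel is.
"sohhet" has last vowel 'e'. The stems whose last vowel is 'e' (budiset → buoldiset, bimabheb → biolmabheb, saket → saolket) insert -ol- after the first vowel.
So sohhet → soolhhet.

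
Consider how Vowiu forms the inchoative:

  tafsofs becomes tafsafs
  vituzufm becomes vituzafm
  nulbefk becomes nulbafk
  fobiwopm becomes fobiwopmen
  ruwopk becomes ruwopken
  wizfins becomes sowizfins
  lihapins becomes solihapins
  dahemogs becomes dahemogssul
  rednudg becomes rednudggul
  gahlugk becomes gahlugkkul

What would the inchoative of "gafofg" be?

gafafg

vituzufm and fobiwopm both end in -m yet inflect differently (vituzafm, fobiwopmen), so the final letter is not what conditions the rule; the second-to-last letter is.
"gafofg" has second-to-last letter 'f'. The stems whose second-to-last letter is 'f' (tafsofs → tafsafs, vituzufm → vituzafm, nulbefk → nulbafk) change the last vowel to 'a'.
So gafofg → gafafg.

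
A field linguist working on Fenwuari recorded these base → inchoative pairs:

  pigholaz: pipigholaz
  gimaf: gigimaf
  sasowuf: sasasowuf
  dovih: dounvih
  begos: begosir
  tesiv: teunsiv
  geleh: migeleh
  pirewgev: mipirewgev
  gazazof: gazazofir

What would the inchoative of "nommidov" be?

pirewgev and tesiv both end in -v yet inflect differently (mipirewgev, teunsiv), so the final letter is not what conditions the rule; the last vowel is.
"nommidov" has last vowel 'o'. The stems whose last vowel is 'o' (begos → begosir, gazazof → gazazofir) add -ir.
The other patterns: stems whose last vowel is 'a' or 'u' repeat the first consonant+vowel as a prefix; stems whose last vowel is 'e' add the prefix mi-; stems whose last vowel is 'i' insert -un- after the first vowel.
So nommidov → nommidovir.

nommidovir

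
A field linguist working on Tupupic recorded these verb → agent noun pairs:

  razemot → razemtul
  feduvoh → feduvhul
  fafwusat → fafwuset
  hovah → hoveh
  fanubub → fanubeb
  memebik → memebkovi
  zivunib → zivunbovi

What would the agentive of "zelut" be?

zelet

razemot and fafwusat both end in -t yet inflect differently (razemtul, fafwuset), so the final letter is not what conditions the rule; the last vowel is.
"zelut" has last vowel 'u'. The one such stem in the data (fanubub → fanubeb) changes the last vowel to 'e' (as do fafwusat, hovah), so the same rule applies.
The other patterns: stems whose last vowel is 'o' delete the last vowel and add -ul; stems whose last vowel is 'i' delete the last vowel and add -ovi.
So zelut → zelet.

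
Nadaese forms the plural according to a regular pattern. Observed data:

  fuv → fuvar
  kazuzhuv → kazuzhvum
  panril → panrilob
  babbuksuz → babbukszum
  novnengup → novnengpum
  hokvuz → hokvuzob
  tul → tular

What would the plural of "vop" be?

tul and panril both end in -l yet inflect differently (tular, panrilob), so the final letter is not what conditions the rule; the number of vowels is.
"vop" has 1 vowel. The stems with 1 vowel (fuv → fuvar, tul → tular) add -ar.
The other patterns: stems with 2 vowels add -ob; stems with 3 vowels delete the last vowel and add -um.
So vop → vopar.

vopar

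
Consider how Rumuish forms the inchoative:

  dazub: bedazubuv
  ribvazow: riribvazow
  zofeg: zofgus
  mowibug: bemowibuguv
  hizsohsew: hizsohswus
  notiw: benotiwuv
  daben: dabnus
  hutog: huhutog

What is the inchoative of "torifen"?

torifnus

ribvazow and hizsohsew both end in -w yet inflect differently (riribvazow, hizsohswus), so the final letter is not what conditions the rule; the last vowel is.
"torifen" has last vowel 'e'. The stems whose last vowel is 'e' (hizsohsew → hizsohswus, daben → dabnus, zofeg → zofgus) delete the last vowel and add -us.
The other patterns: stems whose last vowel is 'o' repeat the first consonant+vowel as a prefix; stems whose last vowel is 'i' or 'u' add be- … -uv around the stem.
So torifen → torifnus.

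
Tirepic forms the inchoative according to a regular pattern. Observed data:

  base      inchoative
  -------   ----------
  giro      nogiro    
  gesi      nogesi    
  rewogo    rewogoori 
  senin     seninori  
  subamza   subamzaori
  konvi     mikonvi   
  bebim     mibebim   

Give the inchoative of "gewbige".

giro and rewogo both end in -o yet inflect differently (nogiro, rewogoori), so the final letter is not what conditions the rule; the first letter is.
"gewbige" begins with g-. The stems beginning with g- (giro → nogiro, gesi → nogesi) add the prefix no-.
So gewbige → nogewbige.

nogewbige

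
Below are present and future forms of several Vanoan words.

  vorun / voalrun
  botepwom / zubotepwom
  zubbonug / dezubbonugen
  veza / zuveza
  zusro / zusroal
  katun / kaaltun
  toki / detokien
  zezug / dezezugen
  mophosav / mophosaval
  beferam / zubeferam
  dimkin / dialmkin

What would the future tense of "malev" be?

maleval

dimkin and toki both have last vowel 'i' yet inflect differently (dialmkin, detokien), so the last vowel is not what conditions the rule; the final letter is.
"malev" ends in -v. The one such stem in the data (mophosav → mophosaval) adds -al, so the same rule applies.
So malev → maleval.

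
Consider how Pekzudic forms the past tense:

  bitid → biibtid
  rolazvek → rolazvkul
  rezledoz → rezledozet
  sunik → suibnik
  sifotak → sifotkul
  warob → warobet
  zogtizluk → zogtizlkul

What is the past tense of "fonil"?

sunik and sifotak both end in -k yet inflect differently (suibnik, sifotkul), so the final letter is not what conditions the rule; the last vowel is.
"fonil" has last vowel 'i'. The stems whose last vowel is 'i' (sunik → suibnik, bitid → biibtid) insert -ib- after the first vowel.
So fonil → foibnil.

foibnil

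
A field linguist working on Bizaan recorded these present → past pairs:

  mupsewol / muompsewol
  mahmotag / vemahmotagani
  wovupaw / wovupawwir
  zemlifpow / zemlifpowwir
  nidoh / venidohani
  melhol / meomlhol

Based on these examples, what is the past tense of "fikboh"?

melhol and zemlifpow both have last vowel 'o' yet inflect differently (meomlhol, zemlifpowwir), so the last vowel is not what conditions the rule; the final letter is.
"fikboh" ends in -h. The one such stem in the data (nidoh → venidohani) adds ve- … -ani around the stem, so the same rule applies.
So fikboh → vefikbohani.

vefikbohani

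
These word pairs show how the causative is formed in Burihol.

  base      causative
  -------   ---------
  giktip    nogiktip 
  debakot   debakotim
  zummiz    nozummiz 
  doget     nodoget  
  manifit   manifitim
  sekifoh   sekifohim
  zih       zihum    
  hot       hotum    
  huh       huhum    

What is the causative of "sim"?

simum

hot and doget both end in -t yet inflect differently (hotum, nodoget), so the final letter is not what conditions the rule; the number of vowels is.
"sim" has 1 vowel. The stems with 1 vowel (zih → zihum, hot → hotum, huh → huhum) add -um.
So sim → simum.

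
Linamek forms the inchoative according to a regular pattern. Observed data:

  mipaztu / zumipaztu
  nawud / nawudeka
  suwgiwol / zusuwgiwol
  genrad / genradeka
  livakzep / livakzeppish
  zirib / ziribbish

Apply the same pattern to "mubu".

nawud and mipaztu both have last vowel 'u' yet inflect differently (nawudeka, zumipaztu), so the last vowel is not what conditions the rule; the final letter is.
"mubu" ends in -u. The one such stem in the data (mipaztu → zumipaztu) adds the prefix zu-, so the same rule applies.
So mubu → zumubu.

zumubu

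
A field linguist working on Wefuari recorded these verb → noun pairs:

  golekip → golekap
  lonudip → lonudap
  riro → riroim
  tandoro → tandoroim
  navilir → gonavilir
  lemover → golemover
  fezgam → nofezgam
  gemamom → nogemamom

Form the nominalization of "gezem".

nogezem

"gezem" ends in -m. The stems ending in -m (fezgam → nofezgam, gemamom → nogemamom) add the prefix no-.
So gezem → nogezem.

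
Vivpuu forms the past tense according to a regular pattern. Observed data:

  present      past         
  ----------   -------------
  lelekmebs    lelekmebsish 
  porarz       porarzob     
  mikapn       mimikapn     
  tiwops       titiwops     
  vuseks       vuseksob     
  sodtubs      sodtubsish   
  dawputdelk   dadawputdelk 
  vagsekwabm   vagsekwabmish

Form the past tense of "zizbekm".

"zizbekm" has second-to-last letter 'k'. The one such stem in the data (vuseks → vuseksob) adds -ob, so the same rule applies.
So zizbekm → zizbekmob.

zizbekmob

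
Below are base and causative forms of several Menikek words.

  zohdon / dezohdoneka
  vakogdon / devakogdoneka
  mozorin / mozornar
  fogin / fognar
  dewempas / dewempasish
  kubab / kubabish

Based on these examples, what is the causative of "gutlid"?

zohdon and mozorin both end in -n yet inflect differently (dezohdoneka, mozornar), so the final letter is not what conditions the rule; the last vowel is.
"gutlid" has last vowel 'i'. The stems whose last vowel is 'i' (mozorin → mozornar, fogin → fognar) delete the last vowel and add -ar.
So gutlid → gutldar.

gutldar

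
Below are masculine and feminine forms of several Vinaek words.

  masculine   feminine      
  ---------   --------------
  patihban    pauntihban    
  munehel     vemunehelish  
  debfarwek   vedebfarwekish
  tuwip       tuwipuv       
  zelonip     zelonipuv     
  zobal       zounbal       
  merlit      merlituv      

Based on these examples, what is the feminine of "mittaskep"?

vemittaskepish

"mittaskep" has last vowel 'e'. The stems whose last vowel is 'e' (debfarwek → vedebfarwekish, munehel → vemunehelish) add ve- … -ish around the stem.
The other patterns: stems whose last vowel is 'a' insert -un- after the first vowel; stems whose last vowel is 'i' add -uv.
So mittaskep → vemittaskepish.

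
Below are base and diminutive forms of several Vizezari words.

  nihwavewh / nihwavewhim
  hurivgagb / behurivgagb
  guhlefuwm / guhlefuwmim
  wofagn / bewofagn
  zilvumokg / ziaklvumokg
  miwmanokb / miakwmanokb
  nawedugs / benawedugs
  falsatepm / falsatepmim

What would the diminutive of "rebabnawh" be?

rebabnawhim

"rebabnawh" has second-to-last letter 'w'. The stems whose second-to-last letter is 'w' (guhlefuwm → guhlefuwmim, nihwavewh → nihwavewhim) add -im.
The other patterns: stems whose second-to-last letter is 'k' insert -ak- after the first vowel; stems whose second-to-last letter is 'g' add the prefix be-.
So rebabnawh → rebabnawhim.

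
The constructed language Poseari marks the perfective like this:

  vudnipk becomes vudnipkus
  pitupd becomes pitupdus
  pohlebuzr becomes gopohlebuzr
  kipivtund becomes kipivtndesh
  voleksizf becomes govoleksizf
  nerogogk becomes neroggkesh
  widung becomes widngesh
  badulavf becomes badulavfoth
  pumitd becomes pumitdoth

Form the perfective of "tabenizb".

pitupd and pumitd both end in -d yet inflect differently (pitupdus, pumitdoth), so the final letter is not what conditions the rule; the second-to-last letter is.
"tabenizb" has second-to-last letter 'z'. The stems whose second-to-last letter is 'z' (pohlebuzr → gopohlebuzr, voleksizf → govoleksizf) add the prefix go-.
So tabenizb → gotabenizb.

gotabenizb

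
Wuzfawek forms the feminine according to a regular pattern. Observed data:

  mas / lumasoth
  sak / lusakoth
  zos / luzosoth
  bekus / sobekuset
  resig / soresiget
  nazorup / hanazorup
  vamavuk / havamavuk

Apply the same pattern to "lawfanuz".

mas and bekus both end in -s yet inflect differently (lumasoth, sobekuset), so the final letter is not what conditions the rule; the number of vowels is.
"lawfanuz" has 3 vowels. The stems with 3 vowels (nazorup → hanazorup, vamavuk → havamavuk) add the prefix ha-.
The other patterns: stems with 1 vowel add lu- … -oth around the stem; stems with 2 vowels add so- … -et around the stem.
So lawfanuz → halawfanuz.

halawfanuz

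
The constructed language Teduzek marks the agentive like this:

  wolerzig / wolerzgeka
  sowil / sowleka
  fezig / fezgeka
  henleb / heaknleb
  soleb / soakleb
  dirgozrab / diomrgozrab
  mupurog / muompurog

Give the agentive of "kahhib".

henleb and dirgozrab both end in -b yet inflect differently (heaknleb, diomrgozrab), so the final letter is not what conditions the rule; the last vowel is.
"kahhib" has last vowel 'i'. The stems whose last vowel is 'i' (wolerzig → wolerzgeka, sowil → sowleka, fezig → fezgeka) delete the last vowel and add -eka.
The other patterns: stems whose last vowel is 'e' insert -ak- after the first vowel; stems whose last vowel is 'a' or 'o' insert -om- after the first vowel.
So kahhib → kahhbeka.

kahhbeka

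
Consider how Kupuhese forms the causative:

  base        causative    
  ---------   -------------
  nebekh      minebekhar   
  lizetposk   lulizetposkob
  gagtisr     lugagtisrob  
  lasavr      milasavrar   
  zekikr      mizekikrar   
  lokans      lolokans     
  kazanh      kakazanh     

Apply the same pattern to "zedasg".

kazanh and nebekh both end in -h yet inflect differently (kakazanh, minebekhar), so the final letter is not what conditions the rule; the second-to-last letter is.
"zedasg" has second-to-last letter 's'. The stems whose second-to-last letter is 's' (lizetposk → lulizetposkob, gagtisr → lugagtisrob) add lu- … -ob around the stem.
So zedasg → luzedasgob.

luzedasgob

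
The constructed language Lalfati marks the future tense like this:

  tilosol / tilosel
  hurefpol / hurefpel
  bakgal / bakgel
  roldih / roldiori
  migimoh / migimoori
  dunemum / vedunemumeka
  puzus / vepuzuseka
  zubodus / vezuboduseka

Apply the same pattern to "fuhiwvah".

tilosol and migimoh both have last vowel 'o' yet inflect differently (tilosel, migimoori), so the last vowel is not what conditions the rule; the final letter is.
"fuhiwvah" ends in -h. The stems ending in -h (roldih → roldiori, migimoh → migimoori) drop the final letter and add -ori.
The other patterns: stems ending in -l change the last vowel to 'e'; stems ending in -m or -s add ve- … -eka around the stem.
So fuhiwvah → fuhiwvaori.

fuhiwvaori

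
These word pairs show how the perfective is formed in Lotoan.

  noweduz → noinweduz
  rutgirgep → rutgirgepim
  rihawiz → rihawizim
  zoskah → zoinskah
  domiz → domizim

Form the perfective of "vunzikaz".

noweduz and rihawiz both end in -z yet inflect differently (noinweduz, rihawizim), so the final letter is not what conditions the rule; the last vowel is.
"vunzikaz" has last vowel 'a'. The one such stem in the data (zoskah → zoinskah) inserts -in- after the first vowel (as does noweduz), so the same rule applies.
So vunzikaz → vuinnzikaz.

vuinnzikaz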